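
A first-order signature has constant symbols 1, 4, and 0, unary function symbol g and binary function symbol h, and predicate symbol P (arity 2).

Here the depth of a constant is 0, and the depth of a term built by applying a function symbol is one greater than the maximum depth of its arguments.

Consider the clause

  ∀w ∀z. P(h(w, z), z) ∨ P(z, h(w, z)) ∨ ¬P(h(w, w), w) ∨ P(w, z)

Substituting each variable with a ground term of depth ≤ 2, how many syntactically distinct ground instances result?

Ground terms of depth ≤ 2:
  Let N_k count ground terms of depth at most k. Each non-constant term of depth ≤ k is some function symbol applied to depth-≤(k−1) arguments, giving N_k = 3 + N_{k-1} + N_{k-1}^2.
  N_0 = 3
  N_1 = 3 + 3 + 3^2 = 15
  N_2 = 3 + 15 + 15^2 = 243
So there are 243 ground terms available for substitution.
Each of w, z ranges independently over the available ground terms, and distinct assignments produce distinct instances.
Number of ground instances = 243^2 = 59049.

59049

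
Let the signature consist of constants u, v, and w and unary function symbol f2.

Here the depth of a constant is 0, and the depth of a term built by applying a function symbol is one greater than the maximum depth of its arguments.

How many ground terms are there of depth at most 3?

Let N_k count ground terms of depth at most k. Each non-constant term of depth ≤ k is some function symbol applied to depth-≤(k−1) arguments, giving N_k = 3 + N_{k-1}.
N_0 = 3
N_1 = 3 + 3 = 6
N_2 = 3 + 6 = 9
N_3 = 3 + 9 = 12

12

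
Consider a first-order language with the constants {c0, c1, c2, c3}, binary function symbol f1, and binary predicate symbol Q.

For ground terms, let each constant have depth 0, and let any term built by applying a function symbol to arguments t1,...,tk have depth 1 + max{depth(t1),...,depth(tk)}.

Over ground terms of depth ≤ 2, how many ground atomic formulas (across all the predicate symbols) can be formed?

163216

First count ground terms of depth ≤ 2.
Count level by level. With function symbols f1/2, the terms of depth ≤ k are the 4 constants together with each function applied to depth-≤(k−1) tuples, so N_k = 4 + N_{k-1}^2.
N_0 = 4
N_1 = 4 + 4^2 = 20
N_2 = 4 + 20^2 = 404
So |H| = 404.
Ground atoms are formed by filling each argument slot of a predicate with a term from H, so an r-ary predicate gives |H|^r atoms:
  Q: 404^2 = 163216
Total ground atoms: 163216.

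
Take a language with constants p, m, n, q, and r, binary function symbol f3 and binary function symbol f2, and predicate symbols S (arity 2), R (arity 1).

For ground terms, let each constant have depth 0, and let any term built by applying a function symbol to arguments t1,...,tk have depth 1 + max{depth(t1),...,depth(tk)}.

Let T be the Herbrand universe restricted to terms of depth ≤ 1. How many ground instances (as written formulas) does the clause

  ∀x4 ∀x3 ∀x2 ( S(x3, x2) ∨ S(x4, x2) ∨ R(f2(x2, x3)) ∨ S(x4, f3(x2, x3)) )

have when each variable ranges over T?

166375

Ground terms of depth ≤ 1:
  Count level by level. With function symbols f3/2, f2/2, the terms of depth ≤ k are the 5 constants together with each function applied to depth-≤(k−1) tuples, so N_k = 5 + N_{k-1}^2 + N_{k-1}^2.
  N_0 = 5
  N_1 = 5 + 5^2 + 5^2 = 55
So there are 55 ground terms available for substitution.
There are 3 variables to instantiate (x4, x3, x2), each occurring in at least one literal, so different choices give different ground instances.
Number of ground instances = 55^3 = 166375.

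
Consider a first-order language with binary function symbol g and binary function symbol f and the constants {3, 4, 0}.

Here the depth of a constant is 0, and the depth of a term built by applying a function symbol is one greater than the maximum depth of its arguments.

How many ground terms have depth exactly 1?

Let N_k count ground terms of depth at most k. Each non-constant term of depth ≤ k is some function symbol applied to depth-≤(k−1) arguments, giving N_k = 3 + N_{k-1}^2 + N_{k-1}^2.
N_0 = 3
N_1 = 3 + 3^2 + 3^2 = 21
Terms of depth exactly 1: N_1 − N_0 = 21 − 3 = 18.

18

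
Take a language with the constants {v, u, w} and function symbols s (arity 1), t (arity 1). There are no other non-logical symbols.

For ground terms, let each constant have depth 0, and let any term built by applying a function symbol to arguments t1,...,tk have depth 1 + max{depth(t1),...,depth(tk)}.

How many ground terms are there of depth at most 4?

Count level by level. With function symbols s/1, t/1, the terms of depth ≤ k are the 3 constants together with each function applied to depth-≤(k−1) tuples, so N_k = 3 + N_{k-1} + N_{k-1}.
N_0 = 3
N_1 = 3 + 3 + 3 = 9
N_2 = 3 + 9 + 9 = 21
N_3 = 3 + 21 + 21 = 45
N_4 = 3 + 45 + 45 = 93

93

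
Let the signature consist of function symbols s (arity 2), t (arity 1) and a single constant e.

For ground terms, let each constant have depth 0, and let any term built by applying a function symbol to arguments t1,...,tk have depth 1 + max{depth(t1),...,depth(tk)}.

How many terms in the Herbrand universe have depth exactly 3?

Let N_k = |{terms of depth ≤ k}|. Then N_0 = 1 and N_k = 1 + N_{k-1}^2 + N_{k-1} for k ≥ 1 (one summand per function symbol, arity giving the exponent).
N_0 = 1
N_1 = 1 + 1^2 + 1 = 3
N_2 = 1 + 3^2 + 3 = 13
N_3 = 1 + 13^2 + 13 = 183
Terms of depth exactly 3: N_3 − N_2 = 183 − 13 = 170.

170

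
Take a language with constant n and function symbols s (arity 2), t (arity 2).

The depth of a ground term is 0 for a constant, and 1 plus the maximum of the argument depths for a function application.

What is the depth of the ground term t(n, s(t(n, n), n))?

3

depth(t(n, n)) = 1 + max(0, 0) = 1
depth(s(t(n, n), n)) = 1 + max(1, 0) = 2
depth(t(n, s(t(n, n), n))) = 1 + max(0, 2) = 3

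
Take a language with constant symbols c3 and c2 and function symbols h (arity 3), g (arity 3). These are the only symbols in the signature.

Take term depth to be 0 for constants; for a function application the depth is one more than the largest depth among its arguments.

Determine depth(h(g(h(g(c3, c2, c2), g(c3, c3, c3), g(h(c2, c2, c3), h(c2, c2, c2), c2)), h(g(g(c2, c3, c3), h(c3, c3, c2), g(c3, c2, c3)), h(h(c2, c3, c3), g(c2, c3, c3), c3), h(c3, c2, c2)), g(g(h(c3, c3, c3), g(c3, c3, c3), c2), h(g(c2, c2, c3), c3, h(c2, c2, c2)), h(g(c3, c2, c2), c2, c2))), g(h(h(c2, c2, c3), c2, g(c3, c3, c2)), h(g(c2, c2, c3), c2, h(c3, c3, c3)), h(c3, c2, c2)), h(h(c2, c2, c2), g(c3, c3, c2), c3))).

5

depth(g(c3, c2, c2)) = 1 + max(0, 0, 0) = 1
depth(g(c3, c3, c3)) = 1 + max(0, 0, 0) = 1
depth(h(c2, c2, c3)) = 1 + max(0, 0, 0) = 1
depth(h(c2, c2, c2)) = 1 + max(0, 0, 0) = 1
depth(g(h(c2, c2, c3), h(c2, c2, c2), c2)) = 1 + max(1, 1, 0) = 2
depth(h(g(c3, c2, c2), g(c3, c3, c3), g(h(c2, c2, c3), h(c2, c2, c2), c2))) = 1 + max(1, 1, 2) = 3
depth(g(c2, c3, c3)) = 1 + max(0, 0, 0) = 1
depth(h(c3, c3, c2)) = 1 + max(0, 0, 0) = 1
depth(g(c3, c2, c3)) = 1 + max(0, 0, 0) = 1
depth(g(g(c2, c3, c3), h(c3, c3, c2), g(c3, c2, c3))) = 1 + max(1, 1, 1) = 2
depth(h(c2, c3, c3)) = 1 + max(0, 0, 0) = 1
depth(h(h(c2, c3, c3), g(c2, c3, c3), c3)) = 1 + max(1, 1, 0) = 2
depth(h(c3, c2, c2)) = 1 + max(0, 0, 0) = 1
depth(h(g(g(c2, c3, c3), h(c3, c3, c2), g(c3, c2, c3)), h(h(c2, c3, c3), g(c2, c3, c3), c3), h(c3, c2, c2))) = 1 + max(2, 2, 1) = 3
depth(h(c3, c3, c3)) = 1 + max(0, 0, 0) = 1
depth(g(h(c3, c3, c3), g(c3, c3, c3), c2)) = 1 + max(1, 1, 0) = 2
depth(g(c2, c2, c3)) = 1 + max(0, 0, 0) = 1
depth(h(g(c2, c2, c3), c3, h(c2, c2, c2))) = 1 + max(1, 0, 1) = 2
depth(h(g(c3, c2, c2), c2, c2)) = 1 + max(1, 0, 0) = 2
depth(g(g(h(c3, c3, c3), g(c3, c3, c3), c2), h(g(c2, c2, c3), c3, h(c2, c2, c2)), h(g(c3, c2, c2), c2, c2))) = 1 + max(2, 2, 2) = 3
depth(g(h(g(c3, c2, c2), g(c3, c3, c3), g(h(c2, c2, c3), h(c2, c2, c2), c2)), h(g(g(c2, c3, c3), h(c3, c3, c2), g(c3, c2, c3)), h(h(c2, c3, c3), g(c2, c3, c3), c3), h(c3, c2, c2)), g(g(h(c3, c3, c3), g(c3, c3, c3), c2), h(g(c2, c2, c3), c3, h(c2, c2, c2)), h(g(c3, c2, c2), c2, c2)))) = 1 + max(3, 3, 3) = 4
depth(g(c3, c3, c2)) = 1 + max(0, 0, 0) = 1
depth(h(h(c2, c2, c3), c2, g(c3, c3, c2))) = 1 + max(1, 0, 1) = 2
depth(h(g(c2, c2, c3), c2, h(c3, c3, c3))) = 1 + max(1, 0, 1) = 2
depth(g(h(h(c2, c2, c3), c2, g(c3, c3, c2)), h(g(c2, c2, c3), c2, h(c3, c3, c3)), h(c3, c2, c2))) = 1 + max(2, 2, 1) = 3
depth(h(h(c2, c2, c2), g(c3, c3, c2), c3)) = 1 + max(1, 1, 0) = 2
depth(h(g(h(g(c3, c2, c2), g(c3, c3, c3), g(h(c2, c2, c3), h(c2, c2, c2), c2)), h(g(g(c2, c3, c3), h(c3, c3, c2), g(c3, c2, c3)), h(h(c2, c3, c3), g(c2, c3, c3), c3), h(c3, c2, c2)), g(g(h(c3, c3, c3), g(c3, c3, c3), c2), h(g(c2, c2, c3), c3, h(c2, c2, c2)), h(g(c3, c2, c2), c2, c2))), g(h(h(c2, c2, c3), c2, g(c3, c3, c2)), h(g(c2, c2, c3), c2, h(c3, c3, c3)), h(c3, c2, c2)), h(h(c2, c2, c2), g(c3, c3, c2), c3))) = 1 + max(4, 3, 2) = 5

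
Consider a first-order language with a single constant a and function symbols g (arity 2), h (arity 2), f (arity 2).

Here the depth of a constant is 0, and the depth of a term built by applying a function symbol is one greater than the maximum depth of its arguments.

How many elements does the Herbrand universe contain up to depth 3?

If N_k denotes the number of depth-≤k ground terms, the 1 constant gives N_0 = 1, and each function symbol of arity r contributes N_{k-1}^r new terms at level k: N_k = 1 + N_{k-1}^2 + N_{k-1}^2 + N_{k-1}^2.
N_0 = 1
N_1 = 1 + 1^2 + 1^2 + 1^2 = 4
N_2 = 1 + 4^2 + 4^2 + 4^2 = 49
N_3 = 1 + 49^2 + 49^2 + 49^2 = 7204

7204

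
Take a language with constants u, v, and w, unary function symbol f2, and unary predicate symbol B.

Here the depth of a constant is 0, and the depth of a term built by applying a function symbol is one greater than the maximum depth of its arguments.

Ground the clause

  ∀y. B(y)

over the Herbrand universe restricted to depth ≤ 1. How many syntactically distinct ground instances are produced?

6

Ground terms of depth ≤ 1:
  Write N_k for the number of ground terms of depth ≤ k. A term of depth ≤ k is either a constant or a function symbol applied to arguments of depth ≤ k−1, so N_k = 3 + N_{k-1}.
  N_0 = 3
  N_1 = 3 + 3 = 6
  Explicitly: u, v, w, f2(u), f2(v), f2(w).
So there are 6 ground terms available for substitution.
The clause has 1 distinct variable (y), which appears in the body. In the free term algebra distinct substitutions yield syntactically distinct ground instances.
Number of ground instances = 6.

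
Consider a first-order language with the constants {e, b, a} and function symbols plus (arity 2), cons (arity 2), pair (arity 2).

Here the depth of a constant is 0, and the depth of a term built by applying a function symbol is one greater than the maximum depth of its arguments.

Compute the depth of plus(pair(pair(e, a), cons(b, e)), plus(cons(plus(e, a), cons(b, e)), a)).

depth(pair(e, a)) = 1 + max(0, 0) = 1
depth(cons(b, e)) = 1 + max(0, 0) = 1
depth(pair(pair(e, a), cons(b, e))) = 1 + max(1, 1) = 2
depth(plus(e, a)) = 1 + max(0, 0) = 1
depth(cons(plus(e, a), cons(b, e))) = 1 + max(1, 1) = 2
depth(plus(cons(plus(e, a), cons(b, e)), a)) = 1 + max(2, 0) = 3
depth(plus(pair(pair(e, a), cons(b, e)), plus(cons(plus(e, a), cons(b, e)), a))) = 1 + max(2, 3) = 4

4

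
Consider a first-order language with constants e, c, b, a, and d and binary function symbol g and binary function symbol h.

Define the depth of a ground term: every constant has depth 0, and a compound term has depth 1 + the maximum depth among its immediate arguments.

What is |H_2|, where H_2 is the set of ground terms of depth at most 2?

Let N_k count ground terms of depth at most k. Each non-constant term of depth ≤ k is some function symbol applied to depth-≤(k−1) arguments, giving N_k = 5 + N_{k-1}^2 + N_{k-1}^2.
N_0 = 5
N_1 = 5 + 5^2 + 5^2 = 55
N_2 = 5 + 55^2 + 55^2 = 6055

6055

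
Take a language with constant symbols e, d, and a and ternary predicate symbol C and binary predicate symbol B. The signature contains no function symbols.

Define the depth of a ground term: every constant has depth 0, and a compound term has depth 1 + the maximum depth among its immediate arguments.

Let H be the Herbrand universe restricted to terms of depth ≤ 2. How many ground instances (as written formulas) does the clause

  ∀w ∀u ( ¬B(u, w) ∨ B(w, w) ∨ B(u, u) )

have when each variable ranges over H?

9

Ground terms of depth ≤ 2:
  With no function symbols every ground term is a constant, so there are exactly 3 ground terms at every depth bound.
  N_0 = 3
  N_1 = 3
  N_2 = 3
So there are 3 ground terms available for substitution.
There are 2 variables to instantiate (w, u), each occurring in at least one literal, so different choices give different ground instances.
Number of ground instances = 3^2 = 9.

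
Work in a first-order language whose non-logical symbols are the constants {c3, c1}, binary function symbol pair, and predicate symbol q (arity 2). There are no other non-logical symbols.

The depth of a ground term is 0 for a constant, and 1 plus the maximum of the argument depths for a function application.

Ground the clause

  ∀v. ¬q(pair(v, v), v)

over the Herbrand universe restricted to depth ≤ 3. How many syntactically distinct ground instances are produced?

1446

Ground terms of depth ≤ 3:
  If N_k denotes the number of depth-≤k ground terms, the 2 constants give N_0 = 2, and each function symbol of arity r contributes N_{k-1}^r new terms at level k: N_k = 2 + N_{k-1}^2.
  N_0 = 2
  N_1 = 2 + 2^2 = 6
  N_2 = 2 + 6^2 = 38
  N_3 = 2 + 38^2 = 1446
So there are 1446 ground terms available for substitution.
The variable v ranges independently over the available ground terms, and distinct assignments produce distinct instances.
Number of ground instances = 1446.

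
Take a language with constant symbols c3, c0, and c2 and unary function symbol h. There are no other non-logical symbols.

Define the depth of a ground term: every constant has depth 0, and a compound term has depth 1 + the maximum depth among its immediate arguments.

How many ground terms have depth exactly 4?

Let N_k = |{terms of depth ≤ k}|. Then N_0 = 3 and N_k = 3 + N_{k-1} for k ≥ 1 (one summand per function symbol, arity giving the exponent).
N_0 = 3
N_1 = 3 + 3 = 6
N_2 = 3 + 6 = 9
N_3 = 3 + 9 = 12
N_4 = 3 + 12 = 15
Terms of depth exactly 4: N_4 − N_3 = 15 − 12 = 3.

3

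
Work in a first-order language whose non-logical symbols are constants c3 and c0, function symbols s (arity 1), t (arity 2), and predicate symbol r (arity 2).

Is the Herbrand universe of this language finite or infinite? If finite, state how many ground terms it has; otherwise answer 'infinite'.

The signature has at least one function symbol (s, arity 1) and at least one constant (c3).
Iterating s gives infinitely many distinct ground terms: c3, s(c3), s(s(c3)), ...
So the Herbrand universe is infinite.

infinite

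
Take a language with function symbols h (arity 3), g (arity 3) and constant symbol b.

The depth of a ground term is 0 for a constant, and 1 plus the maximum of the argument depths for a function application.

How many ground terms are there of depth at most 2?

Let N_k count ground terms of depth at most k. Each non-constant term of depth ≤ k is some function symbol applied to depth-≤(k−1) arguments, giving N_k = 1 + N_{k-1}^3 + N_{k-1}^3.
N_0 = 1
N_1 = 1 + 1^3 + 1^3 = 3
N_2 = 1 + 3^3 + 3^3 = 55

55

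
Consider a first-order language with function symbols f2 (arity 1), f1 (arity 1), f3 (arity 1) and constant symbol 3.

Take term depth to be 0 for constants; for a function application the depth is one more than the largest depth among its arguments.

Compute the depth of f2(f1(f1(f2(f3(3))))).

depth(f3(3)) = 1 + depth(3) = 1 + 0 = 1
depth(f2(f3(3))) = 1 + depth(f3(3)) = 1 + 1 = 2
depth(f1(f2(f3(3)))) = 1 + depth(f2(f3(3))) = 1 + 2 = 3
depth(f1(f1(f2(f3(3))))) = 1 + depth(f1(f2(f3(3)))) = 1 + 3 = 4
depth(f2(f1(f1(f2(f3(3)))))) = 1 + depth(f1(f1(f2(f3(3))))) = 1 + 4 = 5

5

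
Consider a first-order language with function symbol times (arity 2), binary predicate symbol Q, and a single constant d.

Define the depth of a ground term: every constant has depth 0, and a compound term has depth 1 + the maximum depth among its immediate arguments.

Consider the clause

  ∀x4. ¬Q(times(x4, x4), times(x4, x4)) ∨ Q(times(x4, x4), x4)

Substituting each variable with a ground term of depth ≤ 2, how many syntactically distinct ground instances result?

5

Ground terms of depth ≤ 2:
  Let N_k = |{terms of depth ≤ k}|. Then N_0 = 1 and N_k = 1 + N_{k-1}^2 for k ≥ 1 (one summand per function symbol, arity giving the exponent).
  N_0 = 1
  N_1 = 1 + 1^2 = 2
  N_2 = 1 + 2^2 = 5
  Explicitly: d, times(d, d), times(d, times(d, d)), times(times(d, d), d), times(times(d, d), times(d, d)).
So there are 5 ground terms available for substitution.
The variable x4 ranges independently over the available ground terms, and distinct assignments produce distinct instances.
Number of ground instances = 5.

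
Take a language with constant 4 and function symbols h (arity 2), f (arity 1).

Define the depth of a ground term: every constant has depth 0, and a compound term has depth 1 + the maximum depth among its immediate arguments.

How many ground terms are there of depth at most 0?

1

Let N_k count ground terms of depth at most k. Each non-constant term of depth ≤ k is some function symbol applied to depth-≤(k−1) arguments, giving N_k = 1 + N_{k-1}^2 + N_{k-1}.
N_0 = 1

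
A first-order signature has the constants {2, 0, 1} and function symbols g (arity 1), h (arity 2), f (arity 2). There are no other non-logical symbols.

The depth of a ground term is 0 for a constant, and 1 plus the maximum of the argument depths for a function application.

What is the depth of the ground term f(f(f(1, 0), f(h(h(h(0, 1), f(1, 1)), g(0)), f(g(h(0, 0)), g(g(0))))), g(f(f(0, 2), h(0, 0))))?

depth(f(1, 0)) = 1 + max(0, 0) = 1
depth(h(0, 1)) = 1 + max(0, 0) = 1
depth(f(1, 1)) = 1 + max(0, 0) = 1
depth(h(h(0, 1), f(1, 1))) = 1 + max(1, 1) = 2
depth(g(0)) = 1 + depth(0) = 1 + 0 = 1
depth(h(h(h(0, 1), f(1, 1)), g(0))) = 1 + max(2, 1) = 3
depth(h(0, 0)) = 1 + max(0, 0) = 1
depth(g(h(0, 0))) = 1 + depth(h(0, 0)) = 1 + 1 = 2
depth(g(g(0))) = 1 + depth(g(0)) = 1 + 1 = 2
depth(f(g(h(0, 0)), g(g(0)))) = 1 + max(2, 2) = 3
depth(f(h(h(h(0, 1), f(1, 1)), g(0)), f(g(h(0, 0)), g(g(0))))) = 1 + max(3, 3) = 4
depth(f(f(1, 0), f(h(h(h(0, 1), f(1, 1)), g(0)), f(g(h(0, 0)), g(g(0)))))) = 1 + max(1, 4) = 5
depth(f(0, 2)) = 1 + max(0, 0) = 1
depth(f(f(0, 2), h(0, 0))) = 1 + max(1, 1) = 2
depth(g(f(f(0, 2), h(0, 0)))) = 1 + depth(f(f(0, 2), h(0, 0))) = 1 + 2 = 3
depth(f(f(f(1, 0), f(h(h(h(0, 1), f(1, 1)), g(0)), f(g(h(0, 0)), g(g(0))))), g(f(f(0, 2), h(0, 0))))) = 1 + max(5, 3) = 6

6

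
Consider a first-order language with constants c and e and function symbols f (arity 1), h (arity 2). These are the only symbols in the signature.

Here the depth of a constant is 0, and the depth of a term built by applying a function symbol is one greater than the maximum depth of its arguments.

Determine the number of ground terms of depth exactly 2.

66

Let N_k = |{terms of depth ≤ k}|. Then N_0 = 2 and N_k = 2 + N_{k-1} + N_{k-1}^2 for k ≥ 1 (one summand per function symbol, arity giving the exponent).
N_0 = 2
N_1 = 2 + 2 + 2^2 = 8
N_2 = 2 + 8 + 8^2 = 74
Terms of depth exactly 2: N_2 − N_1 = 74 − 8 = 66.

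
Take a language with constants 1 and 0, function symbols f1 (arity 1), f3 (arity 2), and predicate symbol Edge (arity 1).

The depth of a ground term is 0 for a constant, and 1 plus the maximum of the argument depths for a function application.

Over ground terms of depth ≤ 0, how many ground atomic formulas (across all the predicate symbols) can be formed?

First count ground terms of depth ≤ 0.
Let N_k count ground terms of depth at most k. Each non-constant term of depth ≤ k is some function symbol applied to depth-≤(k−1) arguments, giving N_k = 2 + N_{k-1} + N_{k-1}^2.
N_0 = 2
Explicitly: 1, 0.
So |H| = 2.
A ground atom is a predicate applied to a tuple of terms from H, so the count is the sum over predicates of |H|^arity:
  Edge: 2
Total ground atoms: 2.

2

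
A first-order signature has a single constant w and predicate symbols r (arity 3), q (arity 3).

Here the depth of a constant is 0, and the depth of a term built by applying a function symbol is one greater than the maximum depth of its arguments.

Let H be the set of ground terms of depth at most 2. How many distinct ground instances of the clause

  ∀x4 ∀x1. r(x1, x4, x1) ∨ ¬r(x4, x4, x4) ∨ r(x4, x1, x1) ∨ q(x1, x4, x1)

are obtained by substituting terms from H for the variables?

Ground terms of depth ≤ 2:
  With no function symbols every ground term is a constant, so there is exactly 1 ground term at every depth bound.
  N_0 = 1
  N_1 = 1
  N_2 = 1
  Explicitly: w.
So there is exactly 1 ground term available for substitution.
There are 2 variables to instantiate (x4, x1), each occurring in at least one literal, so different choices give different ground instances.
Number of ground instances = 1^2 = 1.

1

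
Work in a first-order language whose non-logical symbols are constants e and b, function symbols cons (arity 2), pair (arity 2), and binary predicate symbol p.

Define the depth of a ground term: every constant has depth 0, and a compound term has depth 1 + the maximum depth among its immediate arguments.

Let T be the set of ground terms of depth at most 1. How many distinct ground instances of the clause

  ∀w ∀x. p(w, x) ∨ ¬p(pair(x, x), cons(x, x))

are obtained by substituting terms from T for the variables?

Ground terms of depth ≤ 1:
  Count level by level. With function symbols cons/2, pair/2, the terms of depth ≤ k are the 2 constants together with each function applied to depth-≤(k−1) tuples, so N_k = 2 + N_{k-1}^2 + N_{k-1}^2.
  N_0 = 2
  N_1 = 2 + 2^2 + 2^2 = 10
  Explicitly: e, b, cons(e, e), cons(e, b), cons(b, e), cons(b, b), pair(e, e), pair(e, b), pair(b, e), pair(b, b).
So there are 10 ground terms available for substitution.
There are 2 variables to instantiate (w, x), each occurring in at least one literal, so different choices give different ground instances.
Number of ground instances = 10^2 = 100.

100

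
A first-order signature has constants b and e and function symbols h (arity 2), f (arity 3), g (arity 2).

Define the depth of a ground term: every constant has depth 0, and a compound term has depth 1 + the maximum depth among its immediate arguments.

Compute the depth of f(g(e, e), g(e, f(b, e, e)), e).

3

depth(g(e, e)) = 1 + max(0, 0) = 1
depth(f(b, e, e)) = 1 + max(0, 0, 0) = 1
depth(g(e, f(b, e, e))) = 1 + max(0, 1) = 2
depth(f(g(e, e), g(e, f(b, e, e)), e)) = 1 + max(1, 2, 0) = 3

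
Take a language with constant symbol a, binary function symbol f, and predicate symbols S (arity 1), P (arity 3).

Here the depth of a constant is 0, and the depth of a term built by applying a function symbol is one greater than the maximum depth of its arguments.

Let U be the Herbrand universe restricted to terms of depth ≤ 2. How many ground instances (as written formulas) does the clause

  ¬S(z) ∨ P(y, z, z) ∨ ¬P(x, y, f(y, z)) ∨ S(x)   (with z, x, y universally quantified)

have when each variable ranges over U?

125

Ground terms of depth ≤ 2:
  If N_k denotes the number of depth-≤k ground terms, the 1 constant gives N_0 = 1, and each function symbol of arity r contributes N_{k-1}^r new terms at level k: N_k = 1 + N_{k-1}^2.
  N_0 = 1
  N_1 = 1 + 1^2 = 2
  N_2 = 1 + 2^2 = 5
  Explicitly: a, f(a, a), f(a, f(a, a)), f(f(a, a), a), f(f(a, a), f(a, a)).
So there are 5 ground terms available for substitution.
There are 3 variables to instantiate (z, x, y), each occurring in at least one literal, so different choices give different ground instances.
Number of ground instances = 5^3 = 125.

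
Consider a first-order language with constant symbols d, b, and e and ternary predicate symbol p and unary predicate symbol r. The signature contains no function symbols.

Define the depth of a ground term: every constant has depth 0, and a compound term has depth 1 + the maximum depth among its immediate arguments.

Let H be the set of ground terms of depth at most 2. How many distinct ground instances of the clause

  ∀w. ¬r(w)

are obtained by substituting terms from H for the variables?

3

Ground terms of depth ≤ 2:
  With no function symbols every ground term is a constant, so there are exactly 3 ground terms at every depth bound.
  N_0 = 3
  N_1 = 3
  N_2 = 3
So there are 3 ground terms available for substitution.
The body mentions the single quantified variable w; since ground terms form a free algebra, no two substitutions collapse to the same formula.
Number of ground instances = 3.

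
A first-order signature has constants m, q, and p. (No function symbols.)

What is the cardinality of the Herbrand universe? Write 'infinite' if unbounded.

There are no function symbols, so every ground term is one of the 3 constants.
The Herbrand universe is {m, q, p}, which is finite with 3 elements.

3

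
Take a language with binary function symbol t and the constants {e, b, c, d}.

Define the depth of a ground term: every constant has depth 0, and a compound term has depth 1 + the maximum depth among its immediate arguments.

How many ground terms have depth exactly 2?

384

If N_k denotes the number of depth-≤k ground terms, the 4 constants give N_0 = 4, and each function symbol of arity r contributes N_{k-1}^r new terms at level k: N_k = 4 + N_{k-1}^2.
N_0 = 4
N_1 = 4 + 4^2 = 20
N_2 = 4 + 20^2 = 404
Terms of depth exactly 2: N_2 − N_1 = 404 − 20 = 384.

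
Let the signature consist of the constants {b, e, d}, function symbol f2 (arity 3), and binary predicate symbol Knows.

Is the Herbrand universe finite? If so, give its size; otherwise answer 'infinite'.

The signature has at least one function symbol (f2, arity 3) and at least one constant (b).
Iterating f2 gives infinitely many distinct ground terms: b, f2(b, b, b), f2(f2(b, b, b), f2(b, b, b), f2(b, b, b)), ...
So the Herbrand universe is infinite.

infinite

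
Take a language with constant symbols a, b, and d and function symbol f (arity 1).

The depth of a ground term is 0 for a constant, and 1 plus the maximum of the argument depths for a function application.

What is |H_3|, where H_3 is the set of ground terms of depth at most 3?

12

Let N_k = |{terms of depth ≤ k}|. Then N_0 = 3 and N_k = 3 + N_{k-1} for k ≥ 1 (one summand per function symbol, arity giving the exponent).
N_0 = 3
N_1 = 3 + 3 = 6
N_2 = 3 + 6 = 9
N_3 = 3 + 9 = 12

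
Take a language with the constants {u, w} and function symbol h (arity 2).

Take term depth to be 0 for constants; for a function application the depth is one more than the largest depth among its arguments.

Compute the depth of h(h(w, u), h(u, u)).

2

depth(h(w, u)) = 1 + max(0, 0) = 1
depth(h(u, u)) = 1 + max(0, 0) = 1
depth(h(h(w, u), h(u, u))) = 1 + max(1, 1) = 2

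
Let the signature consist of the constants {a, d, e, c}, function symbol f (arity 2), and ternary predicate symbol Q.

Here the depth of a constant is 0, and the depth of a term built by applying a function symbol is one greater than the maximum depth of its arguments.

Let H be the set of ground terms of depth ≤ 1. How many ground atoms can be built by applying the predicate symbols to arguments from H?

First count ground terms of depth ≤ 1.
Let N_k = |{terms of depth ≤ k}|. Then N_0 = 4 and N_k = 4 + N_{k-1}^2 for k ≥ 1 (one summand per function symbol, arity giving the exponent).
N_0 = 4
N_1 = 4 + 4^2 = 20
So |H| = 20.
Ground atoms are formed by filling each argument slot of a predicate with a term from H, so an r-ary predicate gives |H|^r atoms:
  Q: 20^3 = 8000
Total ground atoms: 8000.

8000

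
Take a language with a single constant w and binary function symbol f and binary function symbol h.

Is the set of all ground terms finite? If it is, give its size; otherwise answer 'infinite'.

infinite

The signature has at least one function symbol (f, arity 2) and at least one constant (w).
Iterating f gives infinitely many distinct ground terms: w, f(w, w), f(f(w, w), f(w, w)), ...
So the Herbrand universe is infinite.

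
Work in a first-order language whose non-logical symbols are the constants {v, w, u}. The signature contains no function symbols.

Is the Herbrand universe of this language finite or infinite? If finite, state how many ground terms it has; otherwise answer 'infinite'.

There are no function symbols, so every ground term is one of the 3 constants.
The Herbrand universe is {v, w, u}, which is finite with 3 elements.

3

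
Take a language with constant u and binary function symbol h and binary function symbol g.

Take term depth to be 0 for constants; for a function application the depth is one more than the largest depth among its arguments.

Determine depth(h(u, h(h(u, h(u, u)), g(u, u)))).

depth(h(u, u)) = 1 + max(0, 0) = 1
depth(h(u, h(u, u))) = 1 + max(0, 1) = 2
depth(g(u, u)) = 1 + max(0, 0) = 1
depth(h(h(u, h(u, u)), g(u, u))) = 1 + max(2, 1) = 3
depth(h(u, h(h(u, h(u, u)), g(u, u)))) = 1 + max(0, 3) = 4

4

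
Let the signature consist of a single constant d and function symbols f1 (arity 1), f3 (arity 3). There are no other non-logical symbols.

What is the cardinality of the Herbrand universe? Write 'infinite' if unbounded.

infinite

The signature has at least one function symbol (f1, arity 1) and at least one constant (d).
Iterating f1 gives infinitely many distinct ground terms: d, f1(d), f1(f1(d)), ...
So the Herbrand universe is infinite.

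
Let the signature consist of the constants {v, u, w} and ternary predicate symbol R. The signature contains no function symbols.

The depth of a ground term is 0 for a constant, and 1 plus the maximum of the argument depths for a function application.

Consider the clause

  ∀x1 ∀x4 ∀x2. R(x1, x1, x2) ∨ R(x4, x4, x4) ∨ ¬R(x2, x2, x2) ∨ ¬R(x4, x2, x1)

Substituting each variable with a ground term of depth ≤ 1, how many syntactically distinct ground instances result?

27

Ground terms of depth ≤ 1:
  With no function symbols every ground term is a constant, so there are exactly 3 ground terms at every depth bound.
  N_0 = 3
  N_1 = 3
  Explicitly: v, u, w.
So there are 3 ground terms available for substitution.
Each of x1, x4, x2 ranges independently over the available ground terms, and distinct assignments produce distinct instances.
Number of ground instances = 3^3 = 27.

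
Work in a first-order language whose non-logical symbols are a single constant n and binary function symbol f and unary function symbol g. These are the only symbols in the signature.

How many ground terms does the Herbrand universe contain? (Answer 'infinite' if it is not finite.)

The signature has at least one function symbol (f, arity 2) and at least one constant (n).
Iterating f gives infinitely many distinct ground terms: n, f(n, n), f(f(n, n), f(n, n)), ...
So the Herbrand universe is infinite.

infinite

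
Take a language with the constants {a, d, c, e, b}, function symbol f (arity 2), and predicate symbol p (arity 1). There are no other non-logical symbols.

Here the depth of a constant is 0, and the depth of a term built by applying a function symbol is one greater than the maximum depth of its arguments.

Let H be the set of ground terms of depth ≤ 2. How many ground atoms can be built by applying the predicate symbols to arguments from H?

First count ground terms of depth ≤ 2.
Count level by level. With function symbols f/2, the terms of depth ≤ k are the 5 constants together with each function applied to depth-≤(k−1) tuples, so N_k = 5 + N_{k-1}^2.
N_0 = 5
N_1 = 5 + 5^2 = 30
N_2 = 5 + 30^2 = 905
So |H| = 905.
A ground atom is a predicate applied to a tuple of terms from H, so the count is the sum over predicates of |H|^arity:
  p: 905
Total ground atoms: 905.

905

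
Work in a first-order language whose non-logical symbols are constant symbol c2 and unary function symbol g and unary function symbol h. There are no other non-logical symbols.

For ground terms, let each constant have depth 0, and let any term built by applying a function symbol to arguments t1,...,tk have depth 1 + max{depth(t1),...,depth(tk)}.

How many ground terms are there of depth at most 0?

1

Count level by level. With function symbols g/1, h/1, the terms of depth ≤ k are the 1 constant together with each function applied to depth-≤(k−1) tuples, so N_k = 1 + N_{k-1} + N_{k-1}.
N_0 = 1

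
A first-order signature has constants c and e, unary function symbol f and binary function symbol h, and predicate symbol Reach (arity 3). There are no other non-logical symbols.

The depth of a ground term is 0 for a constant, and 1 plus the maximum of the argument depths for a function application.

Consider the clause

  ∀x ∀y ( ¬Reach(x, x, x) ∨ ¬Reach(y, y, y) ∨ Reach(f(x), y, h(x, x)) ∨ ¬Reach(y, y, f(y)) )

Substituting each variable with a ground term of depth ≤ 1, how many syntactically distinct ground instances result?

Ground terms of depth ≤ 1:
  Write N_k for the number of ground terms of depth ≤ k. A term of depth ≤ k is either a constant or a function symbol applied to arguments of depth ≤ k−1, so N_k = 2 + N_{k-1} + N_{k-1}^2.
  N_0 = 2
  N_1 = 2 + 2 + 2^2 = 8
  Explicitly: c, e, f(c), f(e), h(c, c), h(c, e), h(e, c), h(e, e).
So there are 8 ground terms available for substitution.
There are 2 variables to instantiate (x, y), each occurring in at least one literal, so different choices give different ground instances.
Number of ground instances = 8^2 = 64.

64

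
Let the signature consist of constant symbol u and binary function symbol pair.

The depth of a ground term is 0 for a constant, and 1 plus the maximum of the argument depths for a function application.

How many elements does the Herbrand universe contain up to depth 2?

5

Let N_k count ground terms of depth at most k. Each non-constant term of depth ≤ k is some function symbol applied to depth-≤(k−1) arguments, giving N_k = 1 + N_{k-1}^2.
N_0 = 1
N_1 = 1 + 1^2 = 2
N_2 = 1 + 2^2 = 5
Explicitly: u, pair(u, u), pair(u, pair(u, u)), pair(pair(u, u), u), pair(pair(u, u), pair(u, u)).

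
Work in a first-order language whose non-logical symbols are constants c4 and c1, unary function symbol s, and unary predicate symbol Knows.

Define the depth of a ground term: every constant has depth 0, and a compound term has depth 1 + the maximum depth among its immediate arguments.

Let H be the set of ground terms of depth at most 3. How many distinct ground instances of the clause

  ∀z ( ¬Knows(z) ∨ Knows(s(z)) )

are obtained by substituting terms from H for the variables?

8

Ground terms of depth ≤ 3:
  Let N_k count ground terms of depth at most k. Each non-constant term of depth ≤ k is some function symbol applied to depth-≤(k−1) arguments, giving N_k = 2 + N_{k-1}.
  N_0 = 2
  N_1 = 2 + 2 = 4
  N_2 = 2 + 4 = 6
  N_3 = 2 + 6 = 8
  Explicitly: c4, c1, s(c4), s(c1), s(s(c4)), s(s(c1)), s(s(s(c4))), s(s(s(c1))).
So there are 8 ground terms available for substitution.
The body mentions the single quantified variable z; since ground terms form a free algebra, no two substitutions collapse to the same formula.
Number of ground instances = 8.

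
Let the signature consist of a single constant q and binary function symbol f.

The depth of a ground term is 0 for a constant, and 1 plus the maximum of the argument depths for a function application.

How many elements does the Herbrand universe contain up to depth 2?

If N_k denotes the number of depth-≤k ground terms, the 1 constant gives N_0 = 1, and each function symbol of arity r contributes N_{k-1}^r new terms at level k: N_k = 1 + N_{k-1}^2.
N_0 = 1
N_1 = 1 + 1^2 = 2
N_2 = 1 + 2^2 = 5
Explicitly: q, f(q, q), f(q, f(q, q)), f(f(q, q), q), f(f(q, q), f(q, q)).

5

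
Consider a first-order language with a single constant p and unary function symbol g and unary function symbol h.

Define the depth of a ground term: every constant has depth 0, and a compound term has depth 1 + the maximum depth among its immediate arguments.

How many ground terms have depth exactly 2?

4

If N_k denotes the number of depth-≤k ground terms, the 1 constant gives N_0 = 1, and each function symbol of arity r contributes N_{k-1}^r new terms at level k: N_k = 1 + N_{k-1} + N_{k-1}.
N_0 = 1
N_1 = 1 + 1 + 1 = 3
N_2 = 1 + 3 + 3 = 7
Terms of depth exactly 2: N_2 − N_1 = 7 − 3 = 4.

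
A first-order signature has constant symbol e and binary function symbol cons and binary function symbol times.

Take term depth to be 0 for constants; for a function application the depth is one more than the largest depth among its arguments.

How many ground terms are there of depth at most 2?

19

Let N_k count ground terms of depth at most k. Each non-constant term of depth ≤ k is some function symbol applied to depth-≤(k−1) arguments, giving N_k = 1 + N_{k-1}^2 + N_{k-1}^2.
N_0 = 1
N_1 = 1 + 1^2 + 1^2 = 3
N_2 = 1 + 3^2 + 3^2 = 19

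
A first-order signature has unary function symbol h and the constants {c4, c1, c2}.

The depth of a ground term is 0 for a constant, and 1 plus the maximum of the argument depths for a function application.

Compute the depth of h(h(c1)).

depth(h(c1)) = 1 + depth(c1) = 1 + 0 = 1
depth(h(h(c1))) = 1 + depth(h(c1)) = 1 + 1 = 2

2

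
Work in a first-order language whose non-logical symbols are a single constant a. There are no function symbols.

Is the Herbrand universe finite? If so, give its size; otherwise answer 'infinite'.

There are no function symbols, so the only ground term is the single constant.
The Herbrand universe is {a}, finite with 1 element.

1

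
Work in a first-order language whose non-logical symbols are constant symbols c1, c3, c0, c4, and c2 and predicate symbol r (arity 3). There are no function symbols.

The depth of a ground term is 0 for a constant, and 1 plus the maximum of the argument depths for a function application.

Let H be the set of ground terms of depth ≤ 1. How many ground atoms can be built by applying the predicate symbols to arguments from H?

First count ground terms of depth ≤ 1.
With no function symbols every ground term is a constant, so there are exactly 5 ground terms at every depth bound.
N_0 = 5
N_1 = 5
Explicitly: c1, c3, c0, c4, c2.
So |H| = 5.
Ground atoms are formed by filling each argument slot of a predicate with a term from H, so an r-ary predicate gives |H|^r atoms:
  r: 5^3 = 125
Total ground atoms: 125.

125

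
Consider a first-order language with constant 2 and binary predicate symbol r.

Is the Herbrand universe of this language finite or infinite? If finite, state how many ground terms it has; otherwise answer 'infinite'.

There are no function symbols, so the only ground term is the single constant.
The Herbrand universe is {2}, finite with 1 element.

1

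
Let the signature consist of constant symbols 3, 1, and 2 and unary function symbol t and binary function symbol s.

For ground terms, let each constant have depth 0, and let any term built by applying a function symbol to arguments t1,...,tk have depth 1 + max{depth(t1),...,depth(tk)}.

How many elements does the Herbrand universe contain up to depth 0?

3

If N_k denotes the number of depth-≤k ground terms, the 3 constants give N_0 = 3, and each function symbol of arity r contributes N_{k-1}^r new terms at level k: N_k = 3 + N_{k-1} + N_{k-1}^2.
N_0 = 3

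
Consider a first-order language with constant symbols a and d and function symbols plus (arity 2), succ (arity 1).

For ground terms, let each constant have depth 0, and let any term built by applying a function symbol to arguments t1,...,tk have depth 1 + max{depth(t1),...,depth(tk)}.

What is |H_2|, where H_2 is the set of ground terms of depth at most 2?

74

Write N_k for the number of ground terms of depth ≤ k. A term of depth ≤ k is either a constant or a function symbol applied to arguments of depth ≤ k−1, so N_k = 2 + N_{k-1}^2 + N_{k-1}.
N_0 = 2
N_1 = 2 + 2^2 + 2 = 8
N_2 = 2 + 8^2 + 8 = 74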